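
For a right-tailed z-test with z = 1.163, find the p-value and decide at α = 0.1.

p = P(Z > 1.163) = 1 - Φ(1.163) ≈ 0.1224. Since p ≥ 0.1, fail to reject H₀ (not significant) at α = 0.1.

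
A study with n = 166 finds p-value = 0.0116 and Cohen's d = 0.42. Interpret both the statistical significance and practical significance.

Statistically significant (p = 0.0116 < 0.05). Cohen's d = 0.42 indicates a small effect size. Both statistical and practical significance should be considered.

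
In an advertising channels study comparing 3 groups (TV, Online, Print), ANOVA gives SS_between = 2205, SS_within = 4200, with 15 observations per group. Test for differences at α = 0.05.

df_between = 2, df_within = 42. F = MS_between/MS_within = 1102.5/100.0 = 11.025. F_crit ≈ 3.22. Reject H₀. At least one mean differs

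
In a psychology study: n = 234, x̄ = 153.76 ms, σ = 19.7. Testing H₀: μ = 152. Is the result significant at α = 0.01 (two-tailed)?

z = (153.76 - 152)/(19.7/√234) = 1.367. Since |z| ≤ 2.576, not significant at α = 0.01.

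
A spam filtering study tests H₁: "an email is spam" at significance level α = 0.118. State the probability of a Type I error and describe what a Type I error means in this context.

P(Type I error) = α = 0.118. A Type I error is rejecting H₀ when H₀ is actually true (false positive) — here, concluding that an email is spam when in fact this is not the case. Consequence: a legitimate email is sent to the spam folder and the user misses it.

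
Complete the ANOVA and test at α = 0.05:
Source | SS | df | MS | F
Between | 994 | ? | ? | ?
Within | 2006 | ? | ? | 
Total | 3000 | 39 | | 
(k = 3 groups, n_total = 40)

df_between = 2, df_within = 37. MS_between = 497.0, MS_within = 54.22. F = 9.167, F_crit ≈ 3.252. Reject H₀.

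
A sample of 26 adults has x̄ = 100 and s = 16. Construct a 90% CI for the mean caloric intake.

CI = x̄ ± t*(s/√n) = 100 ± 1.708(16/√26) = (94.64, 105.36)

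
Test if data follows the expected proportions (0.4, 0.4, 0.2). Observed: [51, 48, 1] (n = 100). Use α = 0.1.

Expected: [40.0, 40.0, 20.0]. χ² = 22.675. df = 2, critical = 4.605. Reject H₀.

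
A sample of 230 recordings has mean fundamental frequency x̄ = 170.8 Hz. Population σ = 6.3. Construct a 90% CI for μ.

CI = x̄ ± z*(σ/√n) = 170.8 ± 1.645(6.3/√230) = 170.8 ± 0.68 = (170.12, 171.48)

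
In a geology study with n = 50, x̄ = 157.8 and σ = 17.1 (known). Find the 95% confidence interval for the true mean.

CI = x̄ ± z*(σ/√n) = 157.8 ± 1.96(17.1/√50) = 157.8 ± 4.74 = (153.06, 162.54)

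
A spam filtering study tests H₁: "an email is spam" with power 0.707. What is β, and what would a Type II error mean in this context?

β = 1 - power = 1 - 0.707 = 0.293. A Type II error is failing to reject H₀ when H₀ is false (false negative) — here, failing to conclude that an email is spam when in fact it is true. Consequence: a spam email lands in the inbox.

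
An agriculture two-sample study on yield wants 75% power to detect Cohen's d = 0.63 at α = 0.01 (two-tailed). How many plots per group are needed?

z_{α/2} = 2.576, z_β = Φ⁻¹(0.75) = 0.674. For medium effect (d = 0.63): n per group = 2(z_{α/2} + z_β)²/d² = 2(2.576 + 0.674)²/0.63² = 53.2 → 54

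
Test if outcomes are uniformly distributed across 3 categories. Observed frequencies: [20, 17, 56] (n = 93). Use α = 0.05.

Expected = 31 each. χ² = Σ(O-E)²/E = 30.387. df = 2, critical value = 5.991. Reject H₀.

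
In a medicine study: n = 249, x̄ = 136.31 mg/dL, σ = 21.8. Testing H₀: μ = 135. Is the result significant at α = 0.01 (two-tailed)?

z = (136.31 - 135)/(21.8/√249) = 0.948. Since |z| ≤ 2.576, not significant at α = 0.01.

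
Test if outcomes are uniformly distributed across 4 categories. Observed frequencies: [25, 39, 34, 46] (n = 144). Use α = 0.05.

Expected = 36 each. χ² = Σ(O-E)²/E = 6.5. df = 3, critical value = 7.815. Fail to reject H₀.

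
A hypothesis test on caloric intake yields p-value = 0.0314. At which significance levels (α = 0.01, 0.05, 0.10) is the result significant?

p = 0.0314. Significant at: α = 0.05, 0.1.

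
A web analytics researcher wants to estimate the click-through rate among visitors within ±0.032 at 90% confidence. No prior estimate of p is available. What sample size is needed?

Conservative approach: use p = 0.5 (maximizes p(1-p) = 0.25). n = z²(0.25)/E² = 1.645²×0.25/0.032² = 660.7 → n = 661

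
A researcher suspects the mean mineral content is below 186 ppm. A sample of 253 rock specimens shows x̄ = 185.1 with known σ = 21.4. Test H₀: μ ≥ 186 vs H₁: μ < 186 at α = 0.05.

z = -0.669. Critical value: -1.645. Fail to reject H₀.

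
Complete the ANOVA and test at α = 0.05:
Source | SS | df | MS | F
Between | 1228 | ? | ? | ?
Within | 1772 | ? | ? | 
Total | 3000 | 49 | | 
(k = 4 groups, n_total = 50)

df_between = 3, df_within = 46. MS_between = 409.33, MS_within = 38.52. F = 10.626, F_crit ≈ 2.807. Reject H₀.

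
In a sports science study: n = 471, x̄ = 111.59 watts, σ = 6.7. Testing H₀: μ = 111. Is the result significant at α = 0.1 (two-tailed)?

z = (111.59 - 111)/(6.7/√471) = 1.911. Since |z| > 1.645, significant at α = 0.1.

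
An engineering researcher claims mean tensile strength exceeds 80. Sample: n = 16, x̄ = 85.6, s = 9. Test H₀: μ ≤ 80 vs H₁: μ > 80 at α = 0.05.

t = (85.6 - 80)/(9/√16) = 2.489, df = 15. Critical t = 1.753. Reject H₀.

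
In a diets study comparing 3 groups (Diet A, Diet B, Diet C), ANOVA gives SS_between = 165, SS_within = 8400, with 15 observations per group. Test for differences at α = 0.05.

df_between = 2, df_within = 42. F = MS_between/MS_within = 82.5/200.0 = 0.412. F_crit ≈ 3.22. Fail to reject H₀.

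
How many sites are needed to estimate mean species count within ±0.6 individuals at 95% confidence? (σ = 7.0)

n = (z*σ/E)² = (1.96×7.0/0.6)² = 522.9 → n = 523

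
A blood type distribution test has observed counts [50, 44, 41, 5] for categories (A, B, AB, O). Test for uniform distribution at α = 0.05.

Expected = 35 each. χ² = Σ(O-E)²/E = 35.486. df = 3, critical value = 7.815. Reject H₀.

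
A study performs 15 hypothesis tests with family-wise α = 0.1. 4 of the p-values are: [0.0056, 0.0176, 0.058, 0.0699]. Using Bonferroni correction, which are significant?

Bonferroni α = 0.1/15 = 0.00667. Significant p-values: [0.0056]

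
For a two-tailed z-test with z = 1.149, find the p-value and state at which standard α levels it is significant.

p = 2·P(Z > |1.149|) = 2·(1 - Φ(1.149)) ≈ 0.2506. Not significant at any standard level.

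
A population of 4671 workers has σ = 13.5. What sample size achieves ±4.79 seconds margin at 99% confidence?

Without FPC: n₀ = (2.576×13.5/4.79)² = 52.709. With FPC: n = n₀N/(n₀+N-1) = 52.1 → n = 53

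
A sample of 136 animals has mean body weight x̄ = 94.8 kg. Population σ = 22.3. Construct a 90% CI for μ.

CI = x̄ ± z*(σ/√n) = 94.8 ± 1.645(22.3/√136) = 94.8 ± 3.15 = (91.65, 97.95)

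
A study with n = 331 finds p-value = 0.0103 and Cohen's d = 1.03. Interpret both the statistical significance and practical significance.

Statistically significant (p = 0.0103 < 0.05). Cohen's d = 1.03 indicates a large effect size. Both statistical and practical significance should be considered.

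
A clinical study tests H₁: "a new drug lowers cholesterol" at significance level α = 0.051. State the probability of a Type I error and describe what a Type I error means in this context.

P(Type I error) = α = 0.051. A Type I error is rejecting H₀ when H₀ is actually true (false positive) — here, concluding that a new drug lowers cholesterol when in fact this is not the case. Consequence: approving an ineffective drug — patients take a useless medication and may skip effective alternatives.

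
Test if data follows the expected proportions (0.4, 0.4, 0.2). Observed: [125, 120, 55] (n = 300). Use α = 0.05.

Expected: [120.0, 120.0, 60.0]. χ² = 0.625. df = 2, critical = 5.991. Fail to reject H₀.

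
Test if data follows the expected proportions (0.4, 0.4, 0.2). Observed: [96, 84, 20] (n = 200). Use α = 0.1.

Expected: [80.0, 80.0, 40.0]. χ² = 13.4. df = 2, critical = 4.605. Reject H₀.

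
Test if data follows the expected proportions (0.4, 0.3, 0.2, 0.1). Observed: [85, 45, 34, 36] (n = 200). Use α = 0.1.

Expected: [80.0, 60.0, 40.0, 20.0]. χ² = 17.762. df = 3, critical = 6.251. Reject H₀.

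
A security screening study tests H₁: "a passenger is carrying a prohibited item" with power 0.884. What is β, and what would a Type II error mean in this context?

β = 1 - power = 1 - 0.884 = 0.116. A Type II error is failing to reject H₀ when H₀ is false (false negative) — here, failing to conclude that a passenger is carrying a prohibited item when in fact it is true. Consequence: letting a prohibited item through — security breach.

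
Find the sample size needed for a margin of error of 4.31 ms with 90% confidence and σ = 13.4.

n = (z*σ/E)² = (1.645×13.4/4.31)² = 26.2 → n = 27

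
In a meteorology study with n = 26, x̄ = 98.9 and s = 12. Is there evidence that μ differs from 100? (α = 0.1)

t = (x̄ - μ₀)/(s/√n) = (98.9 - 100)/(12/√26) = -0.467. df = 25, critical t = ±1.708. Fail to reject H₀.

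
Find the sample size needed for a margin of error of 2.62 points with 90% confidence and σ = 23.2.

n = (z*σ/E)² = (1.645×23.2/2.62)² = 212.2 → n = 213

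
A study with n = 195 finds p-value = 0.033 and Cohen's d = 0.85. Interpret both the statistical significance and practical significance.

Statistically significant (p = 0.033 < 0.05). Cohen's d = 0.85 indicates a large effect size. Both statistical and practical significance should be considered.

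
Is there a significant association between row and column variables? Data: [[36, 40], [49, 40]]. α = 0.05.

χ² = 0.97. df = 1, critical = 3.841. Fail to reject H₀. No evidence of dependence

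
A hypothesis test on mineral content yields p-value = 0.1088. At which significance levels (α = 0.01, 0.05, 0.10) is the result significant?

p = 0.1088. Not significant at any of the given levels.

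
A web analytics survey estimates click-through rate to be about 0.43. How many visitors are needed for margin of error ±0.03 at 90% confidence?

n = z²p(1-p)/E² = 1.645²×0.43×0.57/0.03² = 736.9 → n = 737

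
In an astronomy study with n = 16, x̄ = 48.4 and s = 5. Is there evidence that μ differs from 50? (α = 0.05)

t = (x̄ - μ₀)/(s/√n) = (48.4 - 50)/(5/√16) = -1.28. df = 15, critical t = ±2.131. Fail to reject H₀.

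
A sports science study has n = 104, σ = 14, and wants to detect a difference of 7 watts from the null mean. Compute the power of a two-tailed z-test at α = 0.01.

SE = σ/√n = 14/√104 = 1.373. Non-centrality λ = d/SE = 7/1.373 = 5.099. Power ≈ Φ(λ - z_{α/2}) = Φ(5.099 - 2.576) = Φ(2.523) = 0.994.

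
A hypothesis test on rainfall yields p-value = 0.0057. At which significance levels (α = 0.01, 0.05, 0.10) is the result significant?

p = 0.0057. Significant at: α = 0.01, 0.05, 0.1.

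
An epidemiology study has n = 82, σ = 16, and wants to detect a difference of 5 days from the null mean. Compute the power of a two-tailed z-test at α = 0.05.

SE = σ/√n = 16/√82 = 1.767. Non-centrality λ = d/SE = 5/1.767 = 2.83. Power ≈ Φ(λ - z_{α/2}) = Φ(2.83 - 1.96) = Φ(0.87) = 0.808.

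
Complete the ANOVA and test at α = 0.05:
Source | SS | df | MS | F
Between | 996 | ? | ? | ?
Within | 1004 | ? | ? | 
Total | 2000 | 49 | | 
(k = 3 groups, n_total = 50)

df_between = 2, df_within = 47. MS_between = 498.0, MS_within = 21.36. F = 23.313, F_crit ≈ 3.195. Reject H₀.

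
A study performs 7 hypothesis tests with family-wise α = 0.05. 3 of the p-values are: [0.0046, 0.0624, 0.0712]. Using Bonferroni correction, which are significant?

Bonferroni α = 0.05/7 = 0.00714. Significant p-values: [0.0046]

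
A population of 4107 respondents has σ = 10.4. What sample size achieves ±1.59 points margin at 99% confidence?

Without FPC: n₀ = (2.576×10.4/1.59)² = 283.899. With FPC: n = n₀N/(n₀+N-1) = 265.6 → n = 266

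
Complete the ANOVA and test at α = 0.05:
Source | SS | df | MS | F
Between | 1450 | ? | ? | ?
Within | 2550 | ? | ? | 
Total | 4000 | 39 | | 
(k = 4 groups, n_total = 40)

df_between = 3, df_within = 36. MS_between = 483.33, MS_within = 70.83. F = 6.824, F_crit ≈ 2.866. Reject H₀.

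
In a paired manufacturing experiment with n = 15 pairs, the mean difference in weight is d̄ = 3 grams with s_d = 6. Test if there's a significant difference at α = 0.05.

t = d̄/(s_d/√n) = 3/(6/√15) = 1.936. df = 14, critical t = ±2.145. Fail to reject H₀.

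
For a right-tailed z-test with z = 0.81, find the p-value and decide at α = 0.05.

p = P(Z > 0.81) = 1 - Φ(0.81) ≈ 0.209. Since p ≥ 0.05, fail to reject H₀ (not significant) at α = 0.05.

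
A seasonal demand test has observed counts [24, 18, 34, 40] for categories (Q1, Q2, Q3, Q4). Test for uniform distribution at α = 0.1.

Expected = 29 each. χ² = Σ(O-E)²/E = 10.069. df = 3, critical value = 6.251. Reject H₀.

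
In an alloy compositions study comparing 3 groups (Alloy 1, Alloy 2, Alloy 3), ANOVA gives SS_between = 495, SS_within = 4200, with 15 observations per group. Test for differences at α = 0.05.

df_between = 2, df_within = 42. F = MS_between/MS_within = 247.5/100.0 = 2.475. F_crit ≈ 3.22. Fail to reject H₀.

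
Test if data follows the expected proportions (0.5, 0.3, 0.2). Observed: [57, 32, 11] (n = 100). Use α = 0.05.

Expected: [50.0, 30.0, 20.0]. χ² = 5.163. df = 2, critical = 5.991. Fail to reject H₀.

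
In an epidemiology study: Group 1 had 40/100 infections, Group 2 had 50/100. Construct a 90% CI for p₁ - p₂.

p̂₁ = 0.4, p̂₂ = 0.5. Difference = -0.1. CI = (-0.215, 0.015)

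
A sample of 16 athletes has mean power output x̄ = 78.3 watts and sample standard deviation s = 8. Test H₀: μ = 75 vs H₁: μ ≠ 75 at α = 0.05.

t = (x̄ - μ₀)/(s/√n) = (78.3 - 75)/(8/√16) = 1.65. df = 15, critical t = ±2.131. Fail to reject H₀.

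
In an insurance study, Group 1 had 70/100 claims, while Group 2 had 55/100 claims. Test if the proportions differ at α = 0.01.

p̂₁ = 0.7, p̂₂ = 0.55, pooled p̂ = 0.625. z = 2.191. Critical: ±2.576. Fail to reject H₀.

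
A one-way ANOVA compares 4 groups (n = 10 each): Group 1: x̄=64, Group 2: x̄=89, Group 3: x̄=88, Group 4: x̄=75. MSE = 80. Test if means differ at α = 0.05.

Grand mean = 79.0. SS_between = 4220.0, MS_between = 1406.67. F = 17.583, F_crit ≈ 2.866. Reject H₀.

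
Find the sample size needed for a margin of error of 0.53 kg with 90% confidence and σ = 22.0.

n = (z*σ/E)² = (1.645×22.0/0.53)² = 4662.6 → n = 4663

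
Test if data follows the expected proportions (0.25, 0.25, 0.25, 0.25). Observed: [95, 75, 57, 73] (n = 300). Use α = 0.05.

Expected: [75.0, 75.0, 75.0, 75.0]. χ² = 9.707. df = 3, critical = 7.815. Reject H₀.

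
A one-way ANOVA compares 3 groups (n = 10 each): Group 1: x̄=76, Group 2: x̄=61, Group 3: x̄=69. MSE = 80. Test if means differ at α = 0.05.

Grand mean = 68.67. SS_between = 1126.67, MS_between = 563.33. F = 7.042, F_crit ≈ 3.354. Reject H₀.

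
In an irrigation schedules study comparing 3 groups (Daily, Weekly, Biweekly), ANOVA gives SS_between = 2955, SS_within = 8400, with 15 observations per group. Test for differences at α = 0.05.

df_between = 2, df_within = 42. F = MS_between/MS_within = 1477.5/200.0 = 7.388. F_crit ≈ 3.22. Reject H₀. At least one mean differs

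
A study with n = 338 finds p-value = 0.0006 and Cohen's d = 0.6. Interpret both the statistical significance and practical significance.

Statistically significant (p = 0.0006 < 0.05). Cohen's d = 0.6 indicates a medium effect size. Both statistical and practical significance should be considered.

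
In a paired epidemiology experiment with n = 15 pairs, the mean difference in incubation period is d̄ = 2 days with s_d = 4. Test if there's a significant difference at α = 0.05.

t = d̄/(s_d/√n) = 2/(4/√15) = 1.936. df = 14, critical t = ±2.145. Fail to reject H₀.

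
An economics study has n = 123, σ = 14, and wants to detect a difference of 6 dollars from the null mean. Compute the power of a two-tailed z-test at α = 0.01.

SE = σ/√n = 14/√123 = 1.262. Non-centrality λ = d/SE = 6/1.262 = 4.753. Power ≈ Φ(λ - z_{α/2}) = Φ(4.753 - 2.576) = Φ(2.177) = 0.985.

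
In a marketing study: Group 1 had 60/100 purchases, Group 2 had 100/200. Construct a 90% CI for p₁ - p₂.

p̂₁ = 0.6, p̂₂ = 0.5. Difference = 0.1. CI = (0.001, 0.199)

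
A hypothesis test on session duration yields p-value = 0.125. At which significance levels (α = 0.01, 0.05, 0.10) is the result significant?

p = 0.125. Not significant at any of the given levels.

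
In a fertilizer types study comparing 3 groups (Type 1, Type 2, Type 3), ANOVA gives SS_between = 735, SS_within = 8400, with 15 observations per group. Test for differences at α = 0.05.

df_between = 2, df_within = 42. F = MS_between/MS_within = 367.5/200.0 = 1.837. F_crit ≈ 3.22. Fail to reject H₀.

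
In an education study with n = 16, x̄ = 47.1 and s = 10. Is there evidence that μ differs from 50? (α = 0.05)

t = (x̄ - μ₀)/(s/√n) = (47.1 - 50)/(10/√16) = -1.16. df = 15, critical t = ±2.131. Fail to reject H₀.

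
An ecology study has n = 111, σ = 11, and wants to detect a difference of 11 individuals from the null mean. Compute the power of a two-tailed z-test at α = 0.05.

SE = σ/√n = 11/√111 = 1.044. Non-centrality λ = d/SE = 11/1.044 = 10.536. Power ≈ Φ(λ - z_{α/2}) = Φ(10.536 - 1.96) = Φ(8.576) = 1.0.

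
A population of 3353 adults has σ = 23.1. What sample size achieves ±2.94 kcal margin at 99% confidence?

Without FPC: n₀ = (2.576×23.1/2.94)² = 409.658. With FPC: n = n₀N/(n₀+N-1) = 365.2 → n = 366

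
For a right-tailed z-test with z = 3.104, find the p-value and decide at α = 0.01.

p = P(Z > 3.104) = 1 - Φ(3.104) ≈ 0.001. Since p < 0.01, reject H₀ (significant) at α = 0.01.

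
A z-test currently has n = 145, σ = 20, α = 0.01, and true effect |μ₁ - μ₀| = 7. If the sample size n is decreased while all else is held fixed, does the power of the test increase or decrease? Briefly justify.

Power decreases: a smaller n inflates the standard error σ/√n, pulling the sampling distribution under H₁ back toward the critical value.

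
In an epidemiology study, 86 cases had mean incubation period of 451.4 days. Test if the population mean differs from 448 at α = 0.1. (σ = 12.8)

z = (x̄ - μ₀)/(σ/√n) = (451.4 - 448)/(12.8/√86) = 2.463. Critical value: ±1.645. Since |2.463| > 1.645, Reject H₀.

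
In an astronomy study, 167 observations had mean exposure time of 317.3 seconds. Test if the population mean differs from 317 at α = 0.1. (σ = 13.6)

z = (x̄ - μ₀)/(σ/√n) = (317.3 - 317)/(13.6/√167) = 0.285. Critical value: ±1.645. Since |0.285| ≤ 1.645, Fail to reject H₀.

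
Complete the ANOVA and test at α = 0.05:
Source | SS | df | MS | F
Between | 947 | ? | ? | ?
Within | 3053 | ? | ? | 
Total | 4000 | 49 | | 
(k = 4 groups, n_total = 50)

df_between = 3, df_within = 46. MS_between = 315.67, MS_within = 66.37. F = 4.756, F_crit ≈ 2.807. Reject H₀.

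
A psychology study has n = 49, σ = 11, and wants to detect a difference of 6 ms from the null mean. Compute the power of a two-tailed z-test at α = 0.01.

SE = σ/√n = 11/√49 = 1.571. Non-centrality λ = d/SE = 6/1.571 = 3.818. Power ≈ Φ(λ - z_{α/2}) = Φ(3.818 - 2.576) = Φ(1.242) = 0.893.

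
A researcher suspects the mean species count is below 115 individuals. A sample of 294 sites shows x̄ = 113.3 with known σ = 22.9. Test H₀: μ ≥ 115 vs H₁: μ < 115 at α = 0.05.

z = -1.273. Critical value: -1.645. Fail to reject H₀.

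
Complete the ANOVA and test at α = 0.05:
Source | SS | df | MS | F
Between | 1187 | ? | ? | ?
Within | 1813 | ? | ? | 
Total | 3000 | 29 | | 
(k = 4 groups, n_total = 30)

df_between = 3, df_within = 26. MS_between = 395.67, MS_within = 69.73. F = 5.674, F_crit ≈ 2.975. Reject H₀.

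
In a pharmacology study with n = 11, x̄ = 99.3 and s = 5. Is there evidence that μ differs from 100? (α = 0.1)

t = (x̄ - μ₀)/(s/√n) = (99.3 - 100)/(5/√11) = -0.464. df = 10, critical t = ±1.812. Fail to reject H₀.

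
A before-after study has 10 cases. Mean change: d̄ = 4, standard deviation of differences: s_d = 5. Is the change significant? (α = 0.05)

t = d̄/(s_d/√n) = 4/(5/√10) = 2.53. df = 9, critical t = ±2.262. Reject H₀.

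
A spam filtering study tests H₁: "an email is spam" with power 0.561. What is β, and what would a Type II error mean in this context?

β = 1 - power = 1 - 0.561 = 0.439. A Type II error is failing to reject H₀ when H₀ is false (false negative) — here, failing to conclude that an email is spam when in fact it is true. Consequence: a spam email lands in the inbox.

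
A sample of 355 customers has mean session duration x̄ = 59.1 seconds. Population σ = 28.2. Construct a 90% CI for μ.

CI = x̄ ± z*(σ/√n) = 59.1 ± 1.645(28.2/√355) = 59.1 ± 2.46 = (56.64, 61.56)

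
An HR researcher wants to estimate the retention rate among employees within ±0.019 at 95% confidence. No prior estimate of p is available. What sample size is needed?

Conservative approach: use p = 0.5 (maximizes p(1-p) = 0.25). n = z²(0.25)/E² = 1.96²×0.25/0.019² = 2660.4 → n = 2661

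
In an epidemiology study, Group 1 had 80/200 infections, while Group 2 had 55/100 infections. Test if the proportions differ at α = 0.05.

p̂₁ = 0.4, p̂₂ = 0.55, pooled p̂ = 0.45. z = -2.462. Critical: ±1.96. Reject H₀.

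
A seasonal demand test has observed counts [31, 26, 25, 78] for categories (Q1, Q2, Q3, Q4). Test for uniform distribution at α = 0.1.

Expected = 40 each. χ² = Σ(O-E)²/E = 48.65. df = 3, critical value = 6.251. Reject H₀.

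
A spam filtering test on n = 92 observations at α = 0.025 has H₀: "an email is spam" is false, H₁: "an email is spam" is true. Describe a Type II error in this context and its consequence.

Type II error: failing to reject H₀ when it is false — concluding that an email is spam is not supported when in fact it is. Consequence: a spam email lands in the inbox.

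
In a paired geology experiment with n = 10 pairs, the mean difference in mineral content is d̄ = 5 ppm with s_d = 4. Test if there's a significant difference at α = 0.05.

t = d̄/(s_d/√n) = 5/(4/√10) = 3.953. df = 9, critical t = ±2.262. Reject H₀.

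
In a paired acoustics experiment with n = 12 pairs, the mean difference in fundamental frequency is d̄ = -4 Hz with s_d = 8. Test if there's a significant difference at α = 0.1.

t = d̄/(s_d/√n) = -4/(8/√12) = -1.732. df = 11, critical t = ±1.796. Fail to reject H₀.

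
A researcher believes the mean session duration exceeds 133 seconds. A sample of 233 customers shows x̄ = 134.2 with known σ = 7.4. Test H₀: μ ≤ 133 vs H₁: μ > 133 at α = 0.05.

z = 2.475. Critical value: 1.645. Reject H₀.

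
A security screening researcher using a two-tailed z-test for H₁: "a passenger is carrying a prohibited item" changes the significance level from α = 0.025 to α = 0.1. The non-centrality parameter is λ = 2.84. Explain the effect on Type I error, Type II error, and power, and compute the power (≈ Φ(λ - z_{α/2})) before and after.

Increasing α from 0.025 to 0.1:
• Type I error rate increases (α is the Type I rate by definition).
• Critical value moves from z_{α/2} = 2.241 to 1.645, so power = Φ(λ - z_{α/2}) goes from Φ(2.84 - 2.241) = 0.725 to Φ(2.84 - 1.645) = 0.884.
• Type II error rate β = 1 - power therefore decreases (0.275 → 0.116).
Appropriate when false negatives are costly — here, letting a prohibited item through — security breach.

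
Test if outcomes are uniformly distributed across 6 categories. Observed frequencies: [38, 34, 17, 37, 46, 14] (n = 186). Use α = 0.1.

Expected = 31 each. χ² = Σ(O-E)²/E = 25.935. df = 5, critical value = 9.236. Reject H₀.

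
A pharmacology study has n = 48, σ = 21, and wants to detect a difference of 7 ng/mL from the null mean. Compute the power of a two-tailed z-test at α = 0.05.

SE = σ/√n = 21/√48 = 3.031. Non-centrality λ = d/SE = 7/3.031 = 2.309. Power ≈ Φ(λ - z_{α/2}) = Φ(2.309 - 1.96) = Φ(0.349) = 0.637.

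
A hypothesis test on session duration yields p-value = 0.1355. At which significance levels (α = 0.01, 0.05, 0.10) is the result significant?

p = 0.1355. Not significant at any of the given levels.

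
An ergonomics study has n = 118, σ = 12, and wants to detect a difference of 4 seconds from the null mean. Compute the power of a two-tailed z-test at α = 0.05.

SE = σ/√n = 12/√118 = 1.105. Non-centrality λ = d/SE = 4/1.105 = 3.621. Power ≈ Φ(λ - z_{α/2}) = Φ(3.621 - 1.96) = Φ(1.661) = 0.952.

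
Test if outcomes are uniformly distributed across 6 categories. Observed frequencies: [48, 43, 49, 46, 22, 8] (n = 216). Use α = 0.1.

Expected = 36 each. χ² = Σ(O-E)²/E = 40.056. df = 5, critical value = 9.236. Reject H₀.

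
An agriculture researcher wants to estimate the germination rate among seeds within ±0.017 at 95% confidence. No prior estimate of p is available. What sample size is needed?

Conservative approach: use p = 0.5 (maximizes p(1-p) = 0.25). n = z²(0.25)/E² = 1.96²×0.25/0.017² = 3323.2 → n = 3324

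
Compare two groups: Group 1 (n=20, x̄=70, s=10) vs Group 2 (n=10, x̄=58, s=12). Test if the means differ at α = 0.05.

Pooled sp = 10.68. t = 2.9, df = 28. Critical t = ±2.048. Reject H₀.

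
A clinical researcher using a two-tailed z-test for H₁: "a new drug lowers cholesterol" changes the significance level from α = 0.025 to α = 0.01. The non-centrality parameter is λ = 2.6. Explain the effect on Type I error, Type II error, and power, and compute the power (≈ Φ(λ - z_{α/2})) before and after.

Decreasing α from 0.025 to 0.01:
• Type I error rate decreases (α is the Type I rate by definition).
• Critical value moves from z_{α/2} = 2.241 to 2.576, so power = Φ(λ - z_{α/2}) goes from Φ(2.6 - 2.241) = 0.64 to Φ(2.6 - 2.576) = 0.51.
• Type II error rate β = 1 - power therefore increases (0.36 → 0.49).
Appropriate when false positives are costly — here, approving an ineffective drug — patients take a useless medication and may skip effective alternatives.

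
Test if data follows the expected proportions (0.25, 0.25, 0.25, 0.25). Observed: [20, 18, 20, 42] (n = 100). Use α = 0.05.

Expected: [25.0, 25.0, 25.0, 25.0]. χ² = 15.52. df = 3, critical = 7.815. Reject H₀.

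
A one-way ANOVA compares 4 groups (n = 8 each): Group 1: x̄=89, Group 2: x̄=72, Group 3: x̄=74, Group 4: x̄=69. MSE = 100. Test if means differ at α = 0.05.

Grand mean = 76.0. SS_between = 1904.0, MS_between = 634.67. F = 6.347, F_crit ≈ 2.947. Reject H₀.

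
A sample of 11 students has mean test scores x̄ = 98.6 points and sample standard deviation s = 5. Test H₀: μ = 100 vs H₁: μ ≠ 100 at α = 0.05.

t = (x̄ - μ₀)/(s/√n) = (98.6 - 100)/(5/√11) = -0.929. df = 10, critical t = ±2.228. Fail to reject H₀.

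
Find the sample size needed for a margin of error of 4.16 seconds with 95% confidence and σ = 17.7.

n = (z*σ/E)² = (1.96×17.7/4.16)² = 69.5 → n = 70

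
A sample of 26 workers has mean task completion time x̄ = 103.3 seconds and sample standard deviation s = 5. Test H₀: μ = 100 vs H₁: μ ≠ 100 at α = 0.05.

t = (x̄ - μ₀)/(s/√n) = (103.3 - 100)/(5/√26) = 3.365. df = 25, critical t = ±2.06. Reject H₀.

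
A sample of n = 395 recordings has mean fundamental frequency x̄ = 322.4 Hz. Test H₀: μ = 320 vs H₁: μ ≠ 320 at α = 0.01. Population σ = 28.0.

z = (x̄ - μ₀)/(σ/√n) = (322.4 - 320)/(28.0/√395) = 1.704. Critical value: ±2.576. Since |1.704| ≤ 2.576, Fail to reject H₀.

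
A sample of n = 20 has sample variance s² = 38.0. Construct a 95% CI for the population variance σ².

df = 19. χ²_{0.025} = 32.852, χ²_{0.975} = 8.907. CI for σ² = ((n-1)s²/χ²_{α/2}, (n-1)s²/χ²_{1-α/2}) = (19·38.0/32.852, 19·38.0/8.907) = (21.98, 81.06)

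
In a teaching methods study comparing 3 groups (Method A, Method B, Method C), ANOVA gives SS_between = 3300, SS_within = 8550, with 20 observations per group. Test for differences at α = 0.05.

df_between = 2, df_within = 57. F = MS_between/MS_within = 1650.0/150.0 = 11.0. F_crit ≈ 3.159. Reject H₀. At least one mean differs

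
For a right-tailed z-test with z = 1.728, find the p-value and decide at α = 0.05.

p = P(Z > 1.728) = 1 - Φ(1.728) ≈ 0.042. Since p < 0.05, reject H₀ (significant) at α = 0.05.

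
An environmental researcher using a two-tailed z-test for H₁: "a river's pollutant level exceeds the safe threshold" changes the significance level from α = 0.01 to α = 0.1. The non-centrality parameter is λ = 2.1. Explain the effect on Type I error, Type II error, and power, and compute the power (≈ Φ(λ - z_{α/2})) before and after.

Increasing α from 0.01 to 0.1:
• Type I error rate increases (α is the Type I rate by definition).
• Critical value moves from z_{α/2} = 2.576 to 1.645, so power = Φ(λ - z_{α/2}) goes from Φ(2.1 - 2.576) = 0.317 to Φ(2.1 - 1.645) = 0.675.
• Type II error rate β = 1 - power therefore decreases (0.683 → 0.325).
Appropriate when false negatives are costly — here, allowing unsafe pollution to continue.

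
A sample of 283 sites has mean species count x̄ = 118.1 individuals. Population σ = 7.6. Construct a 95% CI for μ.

CI = x̄ ± z*(σ/√n) = 118.1 ± 1.96(7.6/√283) = 118.1 ± 0.89 = (117.21, 118.99)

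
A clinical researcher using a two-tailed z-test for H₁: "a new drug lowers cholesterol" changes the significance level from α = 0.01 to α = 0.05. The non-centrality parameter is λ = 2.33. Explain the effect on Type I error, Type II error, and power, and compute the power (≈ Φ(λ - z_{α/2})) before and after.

Increasing α from 0.01 to 0.05:
• Type I error rate increases (α is the Type I rate by definition).
• Critical value moves from z_{α/2} = 2.576 to 1.96, so power = Φ(λ - z_{α/2}) goes from Φ(2.33 - 2.576) = 0.403 to Φ(2.33 - 1.96) = 0.644.
• Type II error rate β = 1 - power therefore decreases (0.597 → 0.356).
Appropriate when false negatives are costly — here, shelving an effective drug — patients miss out on a treatment that would have helped.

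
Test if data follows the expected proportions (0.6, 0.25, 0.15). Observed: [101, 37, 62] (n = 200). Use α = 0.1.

Expected: [120.0, 50.0, 30.0]. χ² = 40.522. df = 2, critical = 4.605. Reject H₀.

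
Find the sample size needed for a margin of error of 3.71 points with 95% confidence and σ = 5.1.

n = (z*σ/E)² = (1.96×5.1/3.71)² = 7.3 → n = 8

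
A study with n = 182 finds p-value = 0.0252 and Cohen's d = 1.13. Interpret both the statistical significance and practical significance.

Statistically significant (p = 0.0252 < 0.05). Cohen's d = 1.13 indicates a large effect size. Both statistical and practical significance should be considered.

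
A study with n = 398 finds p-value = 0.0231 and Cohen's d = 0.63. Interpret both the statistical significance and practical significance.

Statistically significant (p = 0.0231 < 0.05). Cohen's d = 0.63 indicates a medium effect size. Both statistical and practical significance should be considered.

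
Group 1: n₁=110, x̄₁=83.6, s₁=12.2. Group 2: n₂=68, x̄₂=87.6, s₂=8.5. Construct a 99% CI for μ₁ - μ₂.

Difference = -4.0. SE = √(12.2²/110 + 8.5²/68) = 1.554. CI = (-8.0, 0.0)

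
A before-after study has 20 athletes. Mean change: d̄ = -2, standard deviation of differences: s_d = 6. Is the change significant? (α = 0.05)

t = d̄/(s_d/√n) = -2/(6/√20) = -1.491. df = 19, critical t = ±2.093. Fail to reject H₀.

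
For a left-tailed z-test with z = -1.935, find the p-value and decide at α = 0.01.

p = P(Z < -1.935) = Φ(-1.935) ≈ 0.0265. Since p ≥ 0.01, fail to reject H₀ (not significant) at α = 0.01.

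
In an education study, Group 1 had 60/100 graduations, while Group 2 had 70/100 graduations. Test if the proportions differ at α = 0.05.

p̂₁ = 0.6, p̂₂ = 0.7, pooled p̂ = 0.65. z = -1.482. Critical: ±1.96. Fail to reject H₀.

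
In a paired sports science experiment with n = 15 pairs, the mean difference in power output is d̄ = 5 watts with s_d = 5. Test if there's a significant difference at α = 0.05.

t = d̄/(s_d/√n) = 5/(5/√15) = 3.873. df = 14, critical t = ±2.145. Reject H₀.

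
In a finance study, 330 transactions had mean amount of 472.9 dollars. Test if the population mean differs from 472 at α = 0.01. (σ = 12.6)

z = (x̄ - μ₀)/(σ/√n) = (472.9 - 472)/(12.6/√330) = 1.298. Critical value: ±2.576. Since |1.298| ≤ 2.576, Fail to reject H₀.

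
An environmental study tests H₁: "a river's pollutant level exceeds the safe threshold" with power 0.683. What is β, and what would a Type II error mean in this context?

β = 1 - power = 1 - 0.683 = 0.317. A Type II error is failing to reject H₀ when H₀ is false (false negative) — here, failing to conclude that a river's pollutant level exceeds the safe threshold when in fact it is true. Consequence: allowing unsafe pollution to continue.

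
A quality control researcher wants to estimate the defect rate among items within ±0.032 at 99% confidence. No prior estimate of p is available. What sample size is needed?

Conservative approach: use p = 0.5 (maximizes p(1-p) = 0.25). n = z²(0.25)/E² = 2.576²×0.25/0.032² = 1620.1 → n = 1621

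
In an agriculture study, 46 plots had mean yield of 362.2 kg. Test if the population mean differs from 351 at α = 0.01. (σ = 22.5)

z = (x̄ - μ₀)/(σ/√n) = (362.2 - 351)/(22.5/√46) = 3.376. Critical value: ±2.576. Since |3.376| > 2.576, Reject H₀.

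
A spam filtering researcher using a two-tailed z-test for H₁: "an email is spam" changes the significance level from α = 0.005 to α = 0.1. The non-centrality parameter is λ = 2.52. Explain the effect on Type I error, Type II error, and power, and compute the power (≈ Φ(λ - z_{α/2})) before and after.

Increasing α from 0.005 to 0.1:
• Type I error rate increases (α is the Type I rate by definition).
• Critical value moves from z_{α/2} = 2.807 to 1.645, so power = Φ(λ - z_{α/2}) goes from Φ(2.52 - 2.807) = 0.387 to Φ(2.52 - 1.645) = 0.809.
• Type II error rate β = 1 - power therefore decreases (0.613 → 0.191).
Appropriate when false negatives are costly — here, a spam email lands in the inbox.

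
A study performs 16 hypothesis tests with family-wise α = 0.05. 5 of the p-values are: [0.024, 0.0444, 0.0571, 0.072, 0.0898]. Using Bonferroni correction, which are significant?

Bonferroni α = 0.05/16 = 0.00313. None of the given p-values are significant.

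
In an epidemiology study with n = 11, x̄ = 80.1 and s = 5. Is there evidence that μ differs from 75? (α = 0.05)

t = (x̄ - μ₀)/(s/√n) = (80.1 - 75)/(5/√11) = 3.383. df = 10, critical t = ±2.228. Reject H₀.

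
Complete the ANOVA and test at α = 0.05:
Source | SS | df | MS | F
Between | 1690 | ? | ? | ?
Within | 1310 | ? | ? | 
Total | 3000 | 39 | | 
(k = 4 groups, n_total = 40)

df_between = 3, df_within = 36. MS_between = 563.33, MS_within = 36.39. F = 15.481, F_crit ≈ 2.866. Reject H₀.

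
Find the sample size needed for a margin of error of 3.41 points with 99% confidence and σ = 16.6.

n = (z*σ/E)² = (2.576×16.6/3.41)² = 157.3 → n = 158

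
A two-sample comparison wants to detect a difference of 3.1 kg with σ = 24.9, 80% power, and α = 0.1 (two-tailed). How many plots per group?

n per group = 2(z_α/2 + z_β)²σ²/d² = 2×(1.645 + 0.84)²×24.9²/3.1² = 796.8 → n = 797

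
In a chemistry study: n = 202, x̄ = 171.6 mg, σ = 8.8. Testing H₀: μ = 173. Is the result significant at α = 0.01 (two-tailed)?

z = (171.6 - 173)/(8.8/√202) = -2.261. Since |z| ≤ 2.576, not significant at α = 0.01.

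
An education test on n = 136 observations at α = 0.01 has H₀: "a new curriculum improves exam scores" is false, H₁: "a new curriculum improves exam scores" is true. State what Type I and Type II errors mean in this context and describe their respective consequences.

Type I (false positive): concluding that a new curriculum improves exam scores when it is not — adopting a curriculum that gives no real benefit — disruption for nothing. Type II (false negative): failing to conclude that a new curriculum improves exam scores when it is — keeping the old curriculum when the new one would have helped students. Which is costlier depends on domain priorities and is a judgement call rather than a statistical fact.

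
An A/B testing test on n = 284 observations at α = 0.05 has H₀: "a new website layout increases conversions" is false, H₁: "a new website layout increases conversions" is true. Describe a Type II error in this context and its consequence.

Type II error: failing to reject H₀ when it is false — concluding that a new website layout increases conversions is not supported when in fact it is. Consequence: discarding a layout that would have improved conversions — lost revenue.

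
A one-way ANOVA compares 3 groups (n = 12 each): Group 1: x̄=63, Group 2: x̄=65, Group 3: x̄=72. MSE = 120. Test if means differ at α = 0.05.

Grand mean = 66.67. SS_between = 536.0, MS_between = 268.0. F = 2.233, F_crit ≈ 3.285. Fail to reject H₀.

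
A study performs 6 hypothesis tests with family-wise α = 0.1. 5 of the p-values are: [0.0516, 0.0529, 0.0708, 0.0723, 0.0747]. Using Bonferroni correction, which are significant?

Bonferroni α = 0.1/6 = 0.01667. None of the given p-values are significant.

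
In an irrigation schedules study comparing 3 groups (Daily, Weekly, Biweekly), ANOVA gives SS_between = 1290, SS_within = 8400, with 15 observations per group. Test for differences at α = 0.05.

df_between = 2, df_within = 42. F = MS_between/MS_within = 645.0/200.0 = 3.225. F_crit ≈ 3.22. Reject H₀. At least one mean differs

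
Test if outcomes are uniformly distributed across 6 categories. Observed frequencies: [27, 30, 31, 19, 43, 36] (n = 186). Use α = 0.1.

Expected = 31 each. χ² = Σ(O-E)²/E = 10.645. df = 5, critical value = 9.236. Reject H₀.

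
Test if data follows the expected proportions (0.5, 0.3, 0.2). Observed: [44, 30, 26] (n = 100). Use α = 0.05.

Expected: [50.0, 30.0, 20.0]. χ² = 2.52. df = 2, critical = 5.991. Fail to reject H₀.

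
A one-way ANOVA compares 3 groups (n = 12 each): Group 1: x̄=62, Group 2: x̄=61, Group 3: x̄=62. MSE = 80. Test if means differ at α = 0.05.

Grand mean = 61.67. SS_between = 8.0, MS_between = 4.0. F = 0.05, F_crit ≈ 3.285. Fail to reject H₀.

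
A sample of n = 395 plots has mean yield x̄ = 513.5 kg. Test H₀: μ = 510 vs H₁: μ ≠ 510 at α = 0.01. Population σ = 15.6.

z = (x̄ - μ₀)/(σ/√n) = (513.5 - 510)/(15.6/√395) = 4.459. Critical value: ±2.576. Since |4.459| > 2.576, Reject H₀.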